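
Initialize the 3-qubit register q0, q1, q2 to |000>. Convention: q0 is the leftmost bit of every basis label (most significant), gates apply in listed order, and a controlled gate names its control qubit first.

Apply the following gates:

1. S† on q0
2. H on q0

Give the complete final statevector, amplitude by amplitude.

After the circuit, the state carries amplitude sqrt(2)/2 on |000>, sqrt(2)/2 on |100>, and 0 on every other basis state.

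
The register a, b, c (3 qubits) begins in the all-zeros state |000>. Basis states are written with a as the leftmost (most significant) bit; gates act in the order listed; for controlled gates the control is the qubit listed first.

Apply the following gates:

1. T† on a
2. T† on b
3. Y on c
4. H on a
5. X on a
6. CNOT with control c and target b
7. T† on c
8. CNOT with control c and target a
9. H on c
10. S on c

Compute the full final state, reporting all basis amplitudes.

After the circuit, the state carries amplitude 0 on |000>, 0 on |001>, exp(I*pi/4)/2 on |010>, -exp(3*I*pi/4)/2 on |011>, 0 on |100>, 0 on |101>, exp(I*pi/4)/2 on |110>, -exp(3*I*pi/4)/2 on |111>.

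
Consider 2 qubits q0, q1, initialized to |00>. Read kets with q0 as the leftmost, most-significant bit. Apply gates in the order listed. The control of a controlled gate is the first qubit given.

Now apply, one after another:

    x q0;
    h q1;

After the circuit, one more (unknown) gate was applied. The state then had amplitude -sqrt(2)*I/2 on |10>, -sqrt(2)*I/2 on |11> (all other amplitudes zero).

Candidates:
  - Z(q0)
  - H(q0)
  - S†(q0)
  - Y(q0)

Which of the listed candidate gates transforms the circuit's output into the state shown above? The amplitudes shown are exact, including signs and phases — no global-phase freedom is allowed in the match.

The applied gate was S†(q0).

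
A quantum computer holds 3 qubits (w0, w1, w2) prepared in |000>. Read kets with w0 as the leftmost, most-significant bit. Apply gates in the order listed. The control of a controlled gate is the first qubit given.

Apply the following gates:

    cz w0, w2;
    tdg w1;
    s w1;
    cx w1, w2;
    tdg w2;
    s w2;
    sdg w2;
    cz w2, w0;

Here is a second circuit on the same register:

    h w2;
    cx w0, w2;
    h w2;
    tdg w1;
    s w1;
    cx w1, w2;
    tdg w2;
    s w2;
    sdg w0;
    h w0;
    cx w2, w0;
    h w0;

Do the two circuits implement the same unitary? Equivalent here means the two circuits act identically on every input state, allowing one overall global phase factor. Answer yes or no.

No: there is an input state on which the two circuits produce genuinely different outputs (not merely differing by a phase).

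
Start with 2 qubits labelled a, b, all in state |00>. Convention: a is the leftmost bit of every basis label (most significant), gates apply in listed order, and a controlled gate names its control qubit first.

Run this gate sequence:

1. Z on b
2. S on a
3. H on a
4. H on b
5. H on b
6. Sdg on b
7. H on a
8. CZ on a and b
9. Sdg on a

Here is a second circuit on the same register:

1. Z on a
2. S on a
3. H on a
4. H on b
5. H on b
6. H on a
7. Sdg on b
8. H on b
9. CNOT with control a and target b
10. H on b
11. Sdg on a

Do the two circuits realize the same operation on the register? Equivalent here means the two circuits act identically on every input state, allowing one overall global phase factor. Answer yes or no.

No, they are not equivalent — no single phase factor reconciles the two unitaries.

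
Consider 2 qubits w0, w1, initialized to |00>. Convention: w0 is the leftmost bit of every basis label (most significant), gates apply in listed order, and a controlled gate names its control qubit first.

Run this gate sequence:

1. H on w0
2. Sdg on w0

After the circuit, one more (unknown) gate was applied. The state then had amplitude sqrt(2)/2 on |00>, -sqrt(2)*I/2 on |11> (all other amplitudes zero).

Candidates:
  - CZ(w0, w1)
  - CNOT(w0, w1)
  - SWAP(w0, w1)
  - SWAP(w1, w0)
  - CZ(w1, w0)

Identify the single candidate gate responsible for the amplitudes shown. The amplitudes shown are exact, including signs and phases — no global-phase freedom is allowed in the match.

It was CNOT(w0, w1) that produced the state shown.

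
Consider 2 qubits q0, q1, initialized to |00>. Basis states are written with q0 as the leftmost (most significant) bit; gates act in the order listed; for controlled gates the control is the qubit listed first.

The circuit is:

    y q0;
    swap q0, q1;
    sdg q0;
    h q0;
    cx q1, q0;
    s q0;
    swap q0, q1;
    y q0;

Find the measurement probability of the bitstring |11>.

A full measurement returns |11> with probability 0.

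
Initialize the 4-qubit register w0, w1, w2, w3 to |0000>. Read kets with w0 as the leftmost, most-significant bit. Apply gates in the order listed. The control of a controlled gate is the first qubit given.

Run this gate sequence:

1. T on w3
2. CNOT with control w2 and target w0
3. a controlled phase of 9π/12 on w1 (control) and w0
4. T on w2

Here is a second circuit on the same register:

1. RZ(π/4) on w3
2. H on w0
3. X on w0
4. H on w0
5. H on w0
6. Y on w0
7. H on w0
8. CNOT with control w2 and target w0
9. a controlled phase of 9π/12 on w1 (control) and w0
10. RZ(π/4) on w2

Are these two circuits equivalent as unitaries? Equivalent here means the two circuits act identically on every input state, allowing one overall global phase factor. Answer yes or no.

No — the two circuits implement different unitaries, even allowing a global phase.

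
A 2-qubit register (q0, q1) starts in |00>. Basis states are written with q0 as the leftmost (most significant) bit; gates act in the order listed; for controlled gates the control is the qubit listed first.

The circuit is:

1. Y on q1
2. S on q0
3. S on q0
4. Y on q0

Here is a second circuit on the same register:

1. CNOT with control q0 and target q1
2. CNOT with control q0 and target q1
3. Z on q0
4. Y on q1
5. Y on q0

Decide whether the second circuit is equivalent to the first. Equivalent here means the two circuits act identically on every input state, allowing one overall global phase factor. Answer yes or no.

Yes — the two circuits implement the same unitary up to a global phase.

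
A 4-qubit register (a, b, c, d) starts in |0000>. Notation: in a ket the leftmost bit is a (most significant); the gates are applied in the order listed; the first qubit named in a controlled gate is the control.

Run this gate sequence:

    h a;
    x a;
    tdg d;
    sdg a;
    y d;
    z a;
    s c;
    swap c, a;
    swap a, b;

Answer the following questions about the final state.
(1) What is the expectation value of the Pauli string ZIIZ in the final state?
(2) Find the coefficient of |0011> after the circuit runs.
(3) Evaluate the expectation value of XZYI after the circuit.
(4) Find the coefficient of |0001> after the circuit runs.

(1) The observable ZIIZ averages to -1.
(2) The amplitude on |0011> is -sqrt(2)/2.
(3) In the final state, XZYI has expectation 0.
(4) The final state's coefficient on |0001> equals sqrt(2)*I/2.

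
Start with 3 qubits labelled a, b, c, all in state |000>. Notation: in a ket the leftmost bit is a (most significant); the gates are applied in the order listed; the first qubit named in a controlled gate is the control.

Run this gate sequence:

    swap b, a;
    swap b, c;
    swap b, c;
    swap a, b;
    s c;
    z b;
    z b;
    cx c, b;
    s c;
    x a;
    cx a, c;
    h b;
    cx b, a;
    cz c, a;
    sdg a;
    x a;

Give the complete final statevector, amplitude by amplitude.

After the circuit, the state carries amplitude sqrt(2)*I/2 on |001>, sqrt(2)/2 on |111>, and 0 on every other basis state.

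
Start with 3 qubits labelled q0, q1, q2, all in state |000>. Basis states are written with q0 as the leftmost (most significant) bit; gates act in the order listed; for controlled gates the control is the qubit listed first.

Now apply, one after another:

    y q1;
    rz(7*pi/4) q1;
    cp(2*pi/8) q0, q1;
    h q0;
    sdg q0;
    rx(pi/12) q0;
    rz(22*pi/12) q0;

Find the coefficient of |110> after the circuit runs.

The amplitude on |110> is sqrt(6)*sqrt(sqrt(2)/4 + 1/2)*exp(-5*I*pi/24)/4 + sqrt(2)*sqrt(sqrt(2)/4 + 1/2)*exp(-5*I*pi/24)/4 + sqrt(2)*sqrt(1/2 - sqrt(2)/4)*exp(-5*I*pi/24)/4 - sqrt(6)*sqrt(1/2 - sqrt(2)/4)*exp(-5*I*pi/24)/4.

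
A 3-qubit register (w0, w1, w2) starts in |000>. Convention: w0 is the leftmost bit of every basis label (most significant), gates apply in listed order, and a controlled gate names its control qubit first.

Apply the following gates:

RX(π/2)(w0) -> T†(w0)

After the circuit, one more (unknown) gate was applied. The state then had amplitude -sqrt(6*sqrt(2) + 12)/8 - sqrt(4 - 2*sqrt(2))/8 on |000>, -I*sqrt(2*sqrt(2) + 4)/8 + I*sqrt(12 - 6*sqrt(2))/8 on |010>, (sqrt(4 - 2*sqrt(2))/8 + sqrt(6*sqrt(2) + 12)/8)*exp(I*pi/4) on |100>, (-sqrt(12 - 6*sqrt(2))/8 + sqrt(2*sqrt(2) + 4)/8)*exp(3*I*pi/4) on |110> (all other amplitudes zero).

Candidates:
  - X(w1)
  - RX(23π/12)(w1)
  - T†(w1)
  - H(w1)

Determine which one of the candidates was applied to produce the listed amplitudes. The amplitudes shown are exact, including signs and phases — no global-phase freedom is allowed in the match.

The applied gate was RX(23π/12)(w1).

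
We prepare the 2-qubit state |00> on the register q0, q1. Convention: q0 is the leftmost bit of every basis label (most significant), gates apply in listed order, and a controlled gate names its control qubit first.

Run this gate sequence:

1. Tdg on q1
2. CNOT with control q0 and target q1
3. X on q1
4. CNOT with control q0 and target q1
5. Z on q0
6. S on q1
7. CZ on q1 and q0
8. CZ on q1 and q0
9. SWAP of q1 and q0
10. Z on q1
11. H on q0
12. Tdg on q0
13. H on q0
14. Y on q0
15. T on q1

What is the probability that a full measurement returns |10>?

The probability of measuring |10> is 1/2 - sqrt(2)/4.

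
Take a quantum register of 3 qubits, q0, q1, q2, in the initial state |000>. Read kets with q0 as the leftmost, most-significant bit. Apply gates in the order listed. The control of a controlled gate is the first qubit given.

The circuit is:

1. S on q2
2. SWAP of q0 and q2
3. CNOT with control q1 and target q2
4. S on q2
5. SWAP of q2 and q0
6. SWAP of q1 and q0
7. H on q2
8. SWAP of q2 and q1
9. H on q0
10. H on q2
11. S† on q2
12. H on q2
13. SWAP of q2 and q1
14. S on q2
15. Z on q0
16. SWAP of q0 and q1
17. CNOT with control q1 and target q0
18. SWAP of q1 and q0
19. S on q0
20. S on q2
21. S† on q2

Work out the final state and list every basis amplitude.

After the circuit, the state carries amplitude 1/4 - I/4 on |000>, 1/4 + I/4 on |001>, 1/4 + I/4 on |010>, -1/4 + I/4 on |011>, 1/4 - I/4 on |100>, 1/4 + I/4 on |101>, -1/4 - I/4 on |110>, 1/4 - I/4 on |111>.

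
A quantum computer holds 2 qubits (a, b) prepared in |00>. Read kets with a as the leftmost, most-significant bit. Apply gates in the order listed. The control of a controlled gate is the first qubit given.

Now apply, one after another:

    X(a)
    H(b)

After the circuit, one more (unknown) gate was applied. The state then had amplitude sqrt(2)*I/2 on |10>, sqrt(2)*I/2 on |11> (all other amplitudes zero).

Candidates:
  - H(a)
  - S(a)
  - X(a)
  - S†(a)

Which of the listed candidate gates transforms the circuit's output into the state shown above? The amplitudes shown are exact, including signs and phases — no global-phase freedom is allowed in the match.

The unique candidate consistent with the amplitudes is S(a).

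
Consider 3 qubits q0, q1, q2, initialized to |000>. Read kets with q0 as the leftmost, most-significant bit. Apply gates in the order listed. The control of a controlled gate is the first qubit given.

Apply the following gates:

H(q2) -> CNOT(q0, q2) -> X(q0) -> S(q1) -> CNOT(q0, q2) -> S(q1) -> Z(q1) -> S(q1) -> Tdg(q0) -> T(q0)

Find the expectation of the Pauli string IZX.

In the final state, IZX has expectation 1.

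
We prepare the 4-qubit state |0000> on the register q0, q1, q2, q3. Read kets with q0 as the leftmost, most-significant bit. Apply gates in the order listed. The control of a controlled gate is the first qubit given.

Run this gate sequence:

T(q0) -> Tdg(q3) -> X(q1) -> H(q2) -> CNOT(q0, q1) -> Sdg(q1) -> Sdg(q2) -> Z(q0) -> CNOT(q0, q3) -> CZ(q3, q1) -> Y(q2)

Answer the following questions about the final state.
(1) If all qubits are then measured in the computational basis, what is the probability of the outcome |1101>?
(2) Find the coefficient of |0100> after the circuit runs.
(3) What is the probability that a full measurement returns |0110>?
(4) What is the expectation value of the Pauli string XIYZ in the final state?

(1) Outcome |1101> occurs with probability 0.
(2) |0100> carries amplitude sqrt(2)*I/2 in the final state.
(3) Outcome |0110> occurs with probability 1/2.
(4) The expectation value of XIYZ is 0.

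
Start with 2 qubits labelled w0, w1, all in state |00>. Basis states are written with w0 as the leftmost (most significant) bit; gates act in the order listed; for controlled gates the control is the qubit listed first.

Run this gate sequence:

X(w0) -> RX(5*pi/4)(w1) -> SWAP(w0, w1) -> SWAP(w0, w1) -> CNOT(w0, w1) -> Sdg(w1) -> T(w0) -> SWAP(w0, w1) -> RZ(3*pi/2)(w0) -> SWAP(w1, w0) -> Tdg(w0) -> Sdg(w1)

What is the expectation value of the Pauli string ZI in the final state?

In the final state, ZI has expectation -1. Key observation: steps 3-4 multiply out to the identity, so the circuit reduces to the remaining gates.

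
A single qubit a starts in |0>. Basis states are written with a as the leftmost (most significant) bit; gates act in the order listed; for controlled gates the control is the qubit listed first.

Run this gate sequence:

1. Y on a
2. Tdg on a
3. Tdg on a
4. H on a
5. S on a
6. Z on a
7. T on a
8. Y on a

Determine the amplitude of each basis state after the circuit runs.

The resulting statevector has amplitude sqrt(2)*exp(I*pi/4)/2 on |0>, sqrt(2)*I/2 on |1>.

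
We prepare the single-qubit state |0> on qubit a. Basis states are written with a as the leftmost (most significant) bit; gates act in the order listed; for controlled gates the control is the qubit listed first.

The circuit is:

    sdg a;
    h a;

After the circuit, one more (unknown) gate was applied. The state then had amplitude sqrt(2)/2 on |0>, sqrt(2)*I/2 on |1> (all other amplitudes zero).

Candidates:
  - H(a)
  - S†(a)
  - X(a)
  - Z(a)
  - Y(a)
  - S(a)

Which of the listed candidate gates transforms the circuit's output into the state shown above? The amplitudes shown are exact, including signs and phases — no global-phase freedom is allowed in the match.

The applied gate was S(a).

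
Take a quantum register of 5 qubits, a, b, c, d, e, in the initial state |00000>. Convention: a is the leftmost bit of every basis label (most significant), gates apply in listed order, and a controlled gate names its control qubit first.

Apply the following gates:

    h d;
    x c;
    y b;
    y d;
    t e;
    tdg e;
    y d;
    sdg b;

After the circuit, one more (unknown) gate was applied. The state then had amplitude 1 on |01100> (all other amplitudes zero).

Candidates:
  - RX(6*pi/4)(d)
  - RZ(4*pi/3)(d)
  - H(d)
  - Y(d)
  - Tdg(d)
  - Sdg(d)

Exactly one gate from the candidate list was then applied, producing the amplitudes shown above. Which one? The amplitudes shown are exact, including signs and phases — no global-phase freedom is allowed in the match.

The applied gate was H(d). Key observation: the block from step 4 through step 7 cancels to the identity and can be dropped.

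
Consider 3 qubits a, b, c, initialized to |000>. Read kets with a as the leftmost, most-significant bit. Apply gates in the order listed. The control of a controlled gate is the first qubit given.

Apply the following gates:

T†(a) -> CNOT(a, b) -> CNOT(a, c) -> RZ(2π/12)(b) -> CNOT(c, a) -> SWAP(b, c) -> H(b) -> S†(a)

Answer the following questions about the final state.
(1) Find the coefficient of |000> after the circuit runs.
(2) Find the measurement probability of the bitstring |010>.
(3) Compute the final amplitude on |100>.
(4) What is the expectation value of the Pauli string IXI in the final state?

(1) |000> carries amplitude -sqrt(2)*exp(11*I*pi/12)/2 in the final state.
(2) The probability of measuring |010> is 1/2.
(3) The final state's coefficient on |100> equals 0.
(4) The observable IXI averages to 1.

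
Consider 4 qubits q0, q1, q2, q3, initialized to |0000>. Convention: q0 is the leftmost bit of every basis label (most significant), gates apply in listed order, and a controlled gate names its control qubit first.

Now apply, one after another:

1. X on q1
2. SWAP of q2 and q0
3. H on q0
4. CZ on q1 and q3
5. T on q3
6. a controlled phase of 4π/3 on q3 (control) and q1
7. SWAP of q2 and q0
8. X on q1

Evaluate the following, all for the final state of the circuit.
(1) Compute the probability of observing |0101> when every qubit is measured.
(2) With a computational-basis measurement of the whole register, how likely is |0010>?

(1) A full measurement returns |0101> with probability 0.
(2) Outcome |0010> occurs with probability 1/2.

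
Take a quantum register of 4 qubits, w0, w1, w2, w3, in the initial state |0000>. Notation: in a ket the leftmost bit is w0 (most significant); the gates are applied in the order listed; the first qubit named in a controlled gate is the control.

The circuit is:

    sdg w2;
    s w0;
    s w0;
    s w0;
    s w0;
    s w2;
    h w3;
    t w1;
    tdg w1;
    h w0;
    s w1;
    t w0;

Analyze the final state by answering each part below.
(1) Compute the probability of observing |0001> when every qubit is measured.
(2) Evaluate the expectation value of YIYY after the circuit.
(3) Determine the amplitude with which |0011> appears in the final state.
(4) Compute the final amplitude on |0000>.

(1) The probability of measuring |0001> is 1/4. Key observation: the block from step 2 through step 5 cancels to the identity and can be dropped.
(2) The observable YIYY averages to 0.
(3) The amplitude on |0011> is 0.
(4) The final state's coefficient on |0000> equals 1/2.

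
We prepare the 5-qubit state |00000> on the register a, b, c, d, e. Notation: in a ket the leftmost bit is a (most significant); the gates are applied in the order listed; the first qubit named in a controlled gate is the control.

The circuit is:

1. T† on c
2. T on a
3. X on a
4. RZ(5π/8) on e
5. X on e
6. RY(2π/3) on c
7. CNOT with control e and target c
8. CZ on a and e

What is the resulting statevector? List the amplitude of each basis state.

The resulting statevector has amplitude sqrt(3)*exp(11*I*pi/16)/2 on |10001>, exp(11*I*pi/16)/2 on |10101>, and 0 on every other basis state.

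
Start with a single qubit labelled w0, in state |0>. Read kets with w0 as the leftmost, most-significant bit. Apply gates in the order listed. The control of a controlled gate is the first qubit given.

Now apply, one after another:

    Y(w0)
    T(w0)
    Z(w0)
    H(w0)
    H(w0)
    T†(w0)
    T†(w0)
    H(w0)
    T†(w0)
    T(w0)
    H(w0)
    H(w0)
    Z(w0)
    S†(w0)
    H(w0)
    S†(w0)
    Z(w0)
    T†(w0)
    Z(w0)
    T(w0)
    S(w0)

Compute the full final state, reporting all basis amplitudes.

The resulting statevector has amplitude -sqrt(2)/2 on |0>, (-1 - I)*exp(I*pi/4)/2 on |1>. Key observation: gates 8-11 undo each other exactly, leaving only the rest of the circuit to track.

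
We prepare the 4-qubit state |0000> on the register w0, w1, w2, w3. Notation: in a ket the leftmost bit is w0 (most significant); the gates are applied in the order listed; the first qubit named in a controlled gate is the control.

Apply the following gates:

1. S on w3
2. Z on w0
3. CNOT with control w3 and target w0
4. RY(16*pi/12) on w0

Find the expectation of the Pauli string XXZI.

In the final state, XXZI has expectation 0.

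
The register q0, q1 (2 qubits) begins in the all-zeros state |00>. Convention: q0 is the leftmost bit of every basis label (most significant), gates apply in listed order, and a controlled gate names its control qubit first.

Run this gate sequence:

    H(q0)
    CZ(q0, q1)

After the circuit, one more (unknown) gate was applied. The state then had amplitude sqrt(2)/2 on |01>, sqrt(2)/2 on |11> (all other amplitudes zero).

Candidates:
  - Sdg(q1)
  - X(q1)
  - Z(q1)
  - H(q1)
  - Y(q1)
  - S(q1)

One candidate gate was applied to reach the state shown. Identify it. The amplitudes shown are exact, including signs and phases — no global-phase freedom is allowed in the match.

It was X(q1) that produced the state shown.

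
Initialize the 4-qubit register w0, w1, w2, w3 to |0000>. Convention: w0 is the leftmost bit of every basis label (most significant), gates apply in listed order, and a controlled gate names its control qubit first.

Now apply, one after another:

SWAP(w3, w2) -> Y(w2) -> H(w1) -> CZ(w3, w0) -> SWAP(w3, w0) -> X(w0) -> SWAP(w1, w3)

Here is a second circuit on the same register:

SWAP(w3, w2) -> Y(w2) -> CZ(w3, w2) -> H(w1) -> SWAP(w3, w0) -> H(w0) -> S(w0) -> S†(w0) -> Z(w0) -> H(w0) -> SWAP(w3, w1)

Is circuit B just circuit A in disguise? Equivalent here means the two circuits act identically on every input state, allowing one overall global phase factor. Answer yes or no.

No, they are not equivalent — no single phase factor reconciles the two unitaries.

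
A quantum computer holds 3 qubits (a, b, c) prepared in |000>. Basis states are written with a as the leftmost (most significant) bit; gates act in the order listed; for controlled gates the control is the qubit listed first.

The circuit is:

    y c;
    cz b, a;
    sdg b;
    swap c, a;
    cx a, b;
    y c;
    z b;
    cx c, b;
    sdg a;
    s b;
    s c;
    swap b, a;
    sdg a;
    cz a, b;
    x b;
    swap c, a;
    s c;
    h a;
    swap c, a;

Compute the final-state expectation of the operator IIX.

In the final state, IIX has expectation -1.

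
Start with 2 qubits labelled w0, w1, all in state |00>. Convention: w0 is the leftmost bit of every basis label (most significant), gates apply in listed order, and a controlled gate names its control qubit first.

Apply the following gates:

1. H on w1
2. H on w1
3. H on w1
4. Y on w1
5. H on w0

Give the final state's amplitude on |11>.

|11> carries amplitude I/2 in the final state. Key observation: gates 1-2 undo each other exactly, leaving only the rest of the circuit to track.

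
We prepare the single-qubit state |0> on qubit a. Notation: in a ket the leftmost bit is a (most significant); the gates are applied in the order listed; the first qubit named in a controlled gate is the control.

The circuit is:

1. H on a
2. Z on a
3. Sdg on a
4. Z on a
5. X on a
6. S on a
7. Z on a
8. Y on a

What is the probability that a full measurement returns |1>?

A full measurement returns |1> with probability 1/2.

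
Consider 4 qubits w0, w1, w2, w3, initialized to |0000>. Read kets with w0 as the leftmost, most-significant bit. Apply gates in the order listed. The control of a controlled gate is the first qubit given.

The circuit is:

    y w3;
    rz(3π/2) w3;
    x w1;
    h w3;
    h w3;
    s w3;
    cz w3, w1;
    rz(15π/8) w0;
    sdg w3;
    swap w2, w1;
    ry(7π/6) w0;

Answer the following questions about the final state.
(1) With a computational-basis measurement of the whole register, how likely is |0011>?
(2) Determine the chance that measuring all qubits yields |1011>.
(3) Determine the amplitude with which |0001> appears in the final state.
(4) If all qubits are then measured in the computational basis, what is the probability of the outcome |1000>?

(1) Outcome |0011> occurs with probability 1/2 - sqrt(3)/4. Key observation: gates 4-5 undo each other exactly, leaving only the rest of the circuit to track.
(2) A full measurement returns |1011> with probability sqrt(3)/4 + 1/2.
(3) The amplitude on |0001> is 0.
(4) A full measurement returns |1000> with probability 0.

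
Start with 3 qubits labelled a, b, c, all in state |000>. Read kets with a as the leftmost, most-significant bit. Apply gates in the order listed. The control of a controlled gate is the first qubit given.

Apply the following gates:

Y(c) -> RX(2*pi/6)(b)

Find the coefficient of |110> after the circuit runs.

The final state's coefficient on |110> equals 0.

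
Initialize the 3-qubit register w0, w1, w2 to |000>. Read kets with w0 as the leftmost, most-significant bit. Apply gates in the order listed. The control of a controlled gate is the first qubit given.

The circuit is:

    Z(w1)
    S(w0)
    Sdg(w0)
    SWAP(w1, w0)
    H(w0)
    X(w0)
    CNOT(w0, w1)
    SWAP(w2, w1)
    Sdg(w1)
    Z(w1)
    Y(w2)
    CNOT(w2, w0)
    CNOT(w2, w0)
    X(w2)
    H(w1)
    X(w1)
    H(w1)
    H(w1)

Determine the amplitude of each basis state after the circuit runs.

The resulting statevector has amplitude I/2 on |000>, 0 on |001>, I/2 on |010>, 0 on |011>, 0 on |100>, -I/2 on |101>, 0 on |110>, -I/2 on |111>. Key observation: the block from step 12 through step 13 cancels to the identity and can be dropped.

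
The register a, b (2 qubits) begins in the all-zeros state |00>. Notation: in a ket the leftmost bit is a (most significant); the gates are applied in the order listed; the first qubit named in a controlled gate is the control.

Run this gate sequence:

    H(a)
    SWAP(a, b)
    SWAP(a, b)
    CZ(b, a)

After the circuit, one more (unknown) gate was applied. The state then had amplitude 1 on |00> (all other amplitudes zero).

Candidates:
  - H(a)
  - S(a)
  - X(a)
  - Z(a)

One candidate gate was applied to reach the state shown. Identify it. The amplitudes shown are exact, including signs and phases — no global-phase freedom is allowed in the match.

It was H(a) that produced the state shown. Key observation: gates 2-3 undo each other exactly, leaving only the rest of the circuit to track.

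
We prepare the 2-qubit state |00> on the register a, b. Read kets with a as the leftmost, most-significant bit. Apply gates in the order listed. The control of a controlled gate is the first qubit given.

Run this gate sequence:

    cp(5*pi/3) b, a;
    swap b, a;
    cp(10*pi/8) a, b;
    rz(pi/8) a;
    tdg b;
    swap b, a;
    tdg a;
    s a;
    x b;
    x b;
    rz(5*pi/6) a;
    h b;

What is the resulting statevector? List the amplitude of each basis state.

The resulting statevector has amplitude -sqrt(2)*exp(25*I*pi/48)/2 on |00>, -sqrt(2)*exp(25*I*pi/48)/2 on |01>, 0 on |10>, 0 on |11>.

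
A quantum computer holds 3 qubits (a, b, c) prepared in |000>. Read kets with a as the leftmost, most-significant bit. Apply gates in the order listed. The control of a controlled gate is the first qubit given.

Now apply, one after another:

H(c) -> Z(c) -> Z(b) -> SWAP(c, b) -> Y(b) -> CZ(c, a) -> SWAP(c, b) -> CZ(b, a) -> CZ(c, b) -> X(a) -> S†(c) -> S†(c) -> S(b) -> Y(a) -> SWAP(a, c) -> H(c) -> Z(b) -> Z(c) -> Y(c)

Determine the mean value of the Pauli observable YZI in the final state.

In the final state, YZI has expectation 0.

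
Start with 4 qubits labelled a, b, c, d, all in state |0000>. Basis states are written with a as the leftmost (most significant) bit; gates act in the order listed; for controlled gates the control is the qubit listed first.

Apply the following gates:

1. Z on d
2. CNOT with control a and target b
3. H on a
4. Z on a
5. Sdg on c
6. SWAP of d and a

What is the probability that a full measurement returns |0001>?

A full measurement returns |0001> with probability 1/2.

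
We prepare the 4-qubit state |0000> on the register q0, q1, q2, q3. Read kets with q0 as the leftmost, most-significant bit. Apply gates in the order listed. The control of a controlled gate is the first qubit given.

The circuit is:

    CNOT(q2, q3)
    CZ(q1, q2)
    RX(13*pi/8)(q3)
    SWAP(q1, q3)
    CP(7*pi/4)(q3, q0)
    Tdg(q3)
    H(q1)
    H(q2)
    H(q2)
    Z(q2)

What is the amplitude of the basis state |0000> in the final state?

|0000> carries amplitude -sqrt(2)*exp(3*I*pi/16)/2 in the final state. Key observation: gates 8-9 undo each other exactly, leaving only the rest of the circuit to track.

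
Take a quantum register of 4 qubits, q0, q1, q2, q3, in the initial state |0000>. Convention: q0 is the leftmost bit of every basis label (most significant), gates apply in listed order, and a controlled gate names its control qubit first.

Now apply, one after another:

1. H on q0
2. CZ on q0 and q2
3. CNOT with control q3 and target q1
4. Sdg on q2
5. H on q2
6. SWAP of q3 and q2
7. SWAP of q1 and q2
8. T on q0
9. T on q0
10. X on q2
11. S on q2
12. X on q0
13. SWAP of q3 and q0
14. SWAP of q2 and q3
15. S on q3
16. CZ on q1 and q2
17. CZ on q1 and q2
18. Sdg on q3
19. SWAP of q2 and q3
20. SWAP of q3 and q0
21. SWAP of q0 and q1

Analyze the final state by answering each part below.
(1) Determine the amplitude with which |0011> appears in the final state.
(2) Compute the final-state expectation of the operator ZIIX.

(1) The amplitude on |0011> is -1/2. Key observation: the block from step 13 through step 20 cancels to the identity and can be dropped.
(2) The observable ZIIX averages to 1.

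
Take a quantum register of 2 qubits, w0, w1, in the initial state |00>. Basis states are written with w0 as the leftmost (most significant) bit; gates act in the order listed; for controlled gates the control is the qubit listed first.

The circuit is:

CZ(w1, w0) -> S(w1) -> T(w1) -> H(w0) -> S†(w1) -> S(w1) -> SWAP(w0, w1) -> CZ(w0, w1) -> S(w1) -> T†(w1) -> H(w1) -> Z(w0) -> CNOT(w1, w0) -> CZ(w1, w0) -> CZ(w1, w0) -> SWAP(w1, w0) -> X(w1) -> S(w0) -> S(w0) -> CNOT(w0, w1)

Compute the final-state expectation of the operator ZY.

In the final state, ZY has expectation 0.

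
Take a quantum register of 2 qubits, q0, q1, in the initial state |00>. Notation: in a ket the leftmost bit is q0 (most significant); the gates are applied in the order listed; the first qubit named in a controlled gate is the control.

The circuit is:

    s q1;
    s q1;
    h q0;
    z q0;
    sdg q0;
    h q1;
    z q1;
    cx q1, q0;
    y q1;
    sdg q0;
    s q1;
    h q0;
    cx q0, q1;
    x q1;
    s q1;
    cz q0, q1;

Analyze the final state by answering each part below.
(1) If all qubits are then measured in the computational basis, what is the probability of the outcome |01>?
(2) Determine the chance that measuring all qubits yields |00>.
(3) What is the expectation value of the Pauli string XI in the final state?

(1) Outcome |01> occurs with probability 0.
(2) A full measurement returns |00> with probability 1/2.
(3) The observable XI averages to 1.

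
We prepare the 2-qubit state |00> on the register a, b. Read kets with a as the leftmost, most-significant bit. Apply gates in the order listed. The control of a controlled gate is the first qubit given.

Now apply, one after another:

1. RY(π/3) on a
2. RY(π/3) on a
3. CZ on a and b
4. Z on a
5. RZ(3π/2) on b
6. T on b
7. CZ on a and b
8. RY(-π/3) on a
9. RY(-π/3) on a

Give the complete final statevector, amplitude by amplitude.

The resulting statevector has amplitude exp(I*pi/4)/2 on |00>, 0 on |01>, sqrt(3)*exp(I*pi/4)/2 on |10>, 0 on |11>.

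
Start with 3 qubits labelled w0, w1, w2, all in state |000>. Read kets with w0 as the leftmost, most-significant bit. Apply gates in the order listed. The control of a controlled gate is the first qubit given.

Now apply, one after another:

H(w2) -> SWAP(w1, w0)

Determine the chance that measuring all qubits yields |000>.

The probability of measuring |000> is 1/2.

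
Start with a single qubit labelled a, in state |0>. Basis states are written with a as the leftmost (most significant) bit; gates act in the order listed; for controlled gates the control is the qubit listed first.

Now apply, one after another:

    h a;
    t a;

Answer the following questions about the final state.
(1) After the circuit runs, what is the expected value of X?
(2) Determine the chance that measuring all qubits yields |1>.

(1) The observable X averages to sqrt(2)/2.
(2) A full measurement returns |1> with probability 1/2.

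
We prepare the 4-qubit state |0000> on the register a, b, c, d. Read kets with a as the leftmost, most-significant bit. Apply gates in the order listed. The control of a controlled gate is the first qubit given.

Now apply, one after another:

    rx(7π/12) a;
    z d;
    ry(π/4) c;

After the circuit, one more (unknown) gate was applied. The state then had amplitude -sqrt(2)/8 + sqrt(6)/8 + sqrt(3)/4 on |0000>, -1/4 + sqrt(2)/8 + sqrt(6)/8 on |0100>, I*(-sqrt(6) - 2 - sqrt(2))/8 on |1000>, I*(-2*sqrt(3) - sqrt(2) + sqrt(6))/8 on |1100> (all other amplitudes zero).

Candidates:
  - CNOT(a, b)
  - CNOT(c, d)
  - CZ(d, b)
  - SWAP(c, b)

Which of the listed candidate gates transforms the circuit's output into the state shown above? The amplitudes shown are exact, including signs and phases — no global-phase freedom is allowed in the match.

The unique candidate consistent with the amplitudes is SWAP(c, b).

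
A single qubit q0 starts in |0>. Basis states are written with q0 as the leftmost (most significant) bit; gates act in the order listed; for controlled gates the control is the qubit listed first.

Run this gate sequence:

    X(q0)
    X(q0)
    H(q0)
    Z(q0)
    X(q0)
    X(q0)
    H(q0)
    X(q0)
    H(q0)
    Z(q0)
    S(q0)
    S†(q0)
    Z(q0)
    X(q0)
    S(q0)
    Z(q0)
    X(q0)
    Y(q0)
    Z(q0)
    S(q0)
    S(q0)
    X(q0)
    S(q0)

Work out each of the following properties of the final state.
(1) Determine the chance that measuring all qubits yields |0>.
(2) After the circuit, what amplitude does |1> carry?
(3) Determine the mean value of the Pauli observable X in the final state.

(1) Outcome |0> occurs with probability 1/2.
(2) |1> carries amplitude sqrt(2)/2 in the final state.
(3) The observable X averages to 1.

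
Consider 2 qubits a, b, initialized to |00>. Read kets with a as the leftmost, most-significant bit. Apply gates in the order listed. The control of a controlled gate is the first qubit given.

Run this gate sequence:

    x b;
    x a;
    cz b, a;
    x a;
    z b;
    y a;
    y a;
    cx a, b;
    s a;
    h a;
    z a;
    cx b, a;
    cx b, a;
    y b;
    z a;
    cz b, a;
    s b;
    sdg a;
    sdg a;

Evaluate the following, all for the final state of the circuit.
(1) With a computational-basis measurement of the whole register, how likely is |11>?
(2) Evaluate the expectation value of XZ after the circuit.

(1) Outcome |11> occurs with probability 0.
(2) The observable XZ averages to -1.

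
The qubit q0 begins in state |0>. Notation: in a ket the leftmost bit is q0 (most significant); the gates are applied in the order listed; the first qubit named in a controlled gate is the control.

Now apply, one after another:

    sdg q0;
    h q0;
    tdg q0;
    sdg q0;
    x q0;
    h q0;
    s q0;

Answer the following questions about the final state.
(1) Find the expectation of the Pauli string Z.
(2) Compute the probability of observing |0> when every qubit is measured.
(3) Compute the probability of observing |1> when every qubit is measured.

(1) The observable Z averages to -sqrt(2)/2.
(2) Outcome |0> occurs with probability 1/2 - sqrt(2)/4.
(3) A full measurement returns |1> with probability sqrt(2)/4 + 1/2.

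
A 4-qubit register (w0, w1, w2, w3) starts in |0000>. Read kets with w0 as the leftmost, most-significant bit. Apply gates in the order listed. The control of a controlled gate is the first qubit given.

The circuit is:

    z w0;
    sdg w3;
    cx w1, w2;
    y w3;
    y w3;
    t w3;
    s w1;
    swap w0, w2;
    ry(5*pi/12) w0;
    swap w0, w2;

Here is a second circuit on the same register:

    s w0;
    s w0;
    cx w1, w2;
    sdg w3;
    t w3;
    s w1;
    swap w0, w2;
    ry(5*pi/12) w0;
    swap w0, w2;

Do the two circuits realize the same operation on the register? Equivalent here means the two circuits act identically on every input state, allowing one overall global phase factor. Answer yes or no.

Yes — the two circuits implement the same unitary up to a global phase.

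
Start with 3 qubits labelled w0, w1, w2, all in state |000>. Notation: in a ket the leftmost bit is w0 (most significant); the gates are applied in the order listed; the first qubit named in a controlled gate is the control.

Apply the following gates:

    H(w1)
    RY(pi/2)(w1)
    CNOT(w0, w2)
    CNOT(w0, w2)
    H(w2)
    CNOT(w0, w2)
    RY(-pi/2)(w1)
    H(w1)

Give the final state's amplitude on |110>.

The final state's coefficient on |110> equals 0.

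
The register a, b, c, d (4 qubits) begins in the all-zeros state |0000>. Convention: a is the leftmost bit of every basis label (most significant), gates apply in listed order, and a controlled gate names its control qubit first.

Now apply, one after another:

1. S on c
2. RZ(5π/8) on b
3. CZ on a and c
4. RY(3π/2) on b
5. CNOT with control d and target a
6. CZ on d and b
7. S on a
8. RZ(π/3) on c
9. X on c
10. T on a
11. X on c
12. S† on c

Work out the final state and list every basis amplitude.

After the circuit, the state carries amplitude sqrt(2)*exp(25*I*pi/48)/2 on |0000>, -sqrt(2)*exp(25*I*pi/48)/2 on |0100>, and 0 on every other basis state.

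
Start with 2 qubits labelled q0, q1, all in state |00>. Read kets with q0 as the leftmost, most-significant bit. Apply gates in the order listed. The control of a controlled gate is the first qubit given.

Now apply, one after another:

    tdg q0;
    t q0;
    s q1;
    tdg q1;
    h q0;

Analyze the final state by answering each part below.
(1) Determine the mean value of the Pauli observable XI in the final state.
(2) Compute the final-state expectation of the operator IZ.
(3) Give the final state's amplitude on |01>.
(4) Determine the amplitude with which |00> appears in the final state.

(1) The expectation value of XI is 1.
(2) The expectation value of IZ is 1.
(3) |01> carries amplitude 0 in the final state.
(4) The final state's coefficient on |00> equals sqrt(2)/2.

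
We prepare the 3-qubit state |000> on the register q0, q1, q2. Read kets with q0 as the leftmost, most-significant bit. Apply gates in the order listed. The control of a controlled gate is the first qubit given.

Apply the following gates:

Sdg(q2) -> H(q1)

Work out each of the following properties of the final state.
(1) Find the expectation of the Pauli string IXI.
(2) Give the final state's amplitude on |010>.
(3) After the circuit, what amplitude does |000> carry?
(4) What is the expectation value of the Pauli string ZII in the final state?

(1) The observable IXI averages to 1.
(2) |010> carries amplitude sqrt(2)/2 in the final state.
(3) The final state's coefficient on |000> equals sqrt(2)/2.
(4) The expectation value of ZII is 1.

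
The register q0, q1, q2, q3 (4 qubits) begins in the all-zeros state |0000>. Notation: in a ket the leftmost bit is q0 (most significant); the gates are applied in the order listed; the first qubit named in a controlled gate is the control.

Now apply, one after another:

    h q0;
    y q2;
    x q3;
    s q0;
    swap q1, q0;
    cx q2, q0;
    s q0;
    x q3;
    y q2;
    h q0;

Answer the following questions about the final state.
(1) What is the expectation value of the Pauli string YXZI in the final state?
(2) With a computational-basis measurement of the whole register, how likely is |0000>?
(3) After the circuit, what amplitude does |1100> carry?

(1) In the final state, YXZI has expectation 0.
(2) Outcome |0000> occurs with probability 1/4.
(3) The amplitude on |1100> is 1/2.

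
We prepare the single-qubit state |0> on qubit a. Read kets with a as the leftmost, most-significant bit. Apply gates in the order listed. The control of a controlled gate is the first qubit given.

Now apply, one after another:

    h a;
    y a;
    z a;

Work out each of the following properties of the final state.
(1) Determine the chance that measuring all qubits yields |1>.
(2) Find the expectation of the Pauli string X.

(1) Outcome |1> occurs with probability 1/2.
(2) In the final state, X has expectation 1.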